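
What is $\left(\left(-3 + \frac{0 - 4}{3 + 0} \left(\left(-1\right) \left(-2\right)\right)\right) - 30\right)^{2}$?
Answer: $\frac{11449}{9} \approx 1272.1$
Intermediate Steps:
$\left(\left(-3 + \frac{0 - 4}{3 + 0} \left(\left(-1\right) \left(-2\right)\right)\right) - 30\right)^{2} = \left(\left(-3 + - \frac{4}{3} \cdot 2\right) - 30\right)^{2} = \left(\left(-3 + \left(-4\right) \frac{1}{3} \cdot 2\right) - 30\right)^{2} = \left(\left(-3 - \frac{8}{3}\right) - 30\right)^{2} = \left(- \frac{17}{3} - 30\right)^{2} = \left(- \frac{107}{3}\right)^{2} = \frac{11449}{9}$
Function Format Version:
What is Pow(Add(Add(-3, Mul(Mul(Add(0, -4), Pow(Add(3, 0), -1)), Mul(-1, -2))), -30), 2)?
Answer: Rational(11449, 9) ≈ 1272.1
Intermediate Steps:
Pow(Add(Add(-3, Mul(Mul(Add(0, -4), Pow(Add(3, 0), -1)), Mul(-1, -2))), -30), 2) = Pow(Add(Add(-3, Mul(Mul(-4, Pow(3, -1)), 2)), -30), 2) = Pow(Add(Add(-3, Mul(Mul(-4, Rational(1, 3)), 2)), -30), 2) = Pow(Add(Add(-3, Mul(Rational(-4, 3), 2)), -30), 2) = Pow(Add(Add(-3, Rational(-8, 3)), -30), 2) = Pow(Add(Rational(-17, 3), -30), 2) = Pow(Rational(-107, 3), 2) = Rational(11449, 9)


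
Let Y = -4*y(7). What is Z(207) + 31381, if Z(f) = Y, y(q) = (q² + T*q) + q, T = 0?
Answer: 31157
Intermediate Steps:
y(q) = q + q² (y(q) = (q² + 0*q) + q = (q² + 0) + q = q² + q = q + q²)
Y = -224 (Y = -28*(1 + 7) = -28*8 = -4*56 = -224)
Z(f) = -224
Z(207) + 31381 = -224 + 31381 = 31157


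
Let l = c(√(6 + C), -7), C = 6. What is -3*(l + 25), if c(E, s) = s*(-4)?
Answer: -159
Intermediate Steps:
c(E, s) = -4*s
l = 28 (l = -4*(-7) = 28)
-3*(l + 25) = -3*(28 + 25) = -3*53 = -159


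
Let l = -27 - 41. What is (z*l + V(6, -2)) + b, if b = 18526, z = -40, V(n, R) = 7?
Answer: 21253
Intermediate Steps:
l = -68
(z*l + V(6, -2)) + b = (-40*(-68) + 7) + 18526 = (2720 + 7) + 18526 = 2727 + 18526 = 21253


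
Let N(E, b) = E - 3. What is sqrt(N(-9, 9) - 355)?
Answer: I*sqrt(367) ≈ 19.157*I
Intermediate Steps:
N(E, b) = -3 + E
sqrt(N(-9, 9) - 355) = sqrt((-3 - 9) - 355) = sqrt(-12 - 355) = sqrt(-367) = I*sqrt(367)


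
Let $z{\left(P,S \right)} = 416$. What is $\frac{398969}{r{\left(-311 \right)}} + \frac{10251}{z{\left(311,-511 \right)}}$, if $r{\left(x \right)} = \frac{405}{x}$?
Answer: $- \frac{51612861689}{168480} \approx -3.0634 \cdot 10^{5}$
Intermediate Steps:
$\frac{398969}{r{\left(-311 \right)}} + \frac{10251}{z{\left(311,-511 \right)}} = \frac{398969}{405 \frac{1}{-311}} + \frac{10251}{416} = \frac{398969}{405 \left(- \frac{1}{311}\right)} + 10251 \cdot \frac{1}{416} = \frac{398969}{- \frac{405}{311}} + \frac{10251}{416} = 398969 \left(- \frac{311}{405}\right) + \frac{10251}{416} = - \frac{124079359}{405} + \frac{10251}{416} = - \frac{51612861689}{168480}$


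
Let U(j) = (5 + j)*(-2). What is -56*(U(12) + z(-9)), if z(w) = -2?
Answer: 2016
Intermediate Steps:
U(j) = -10 - 2*j
-56*(U(12) + z(-9)) = -56*((-10 - 2*12) - 2) = -56*((-10 - 24) - 2) = -56*(-34 - 2) = -56*(-36) = 2016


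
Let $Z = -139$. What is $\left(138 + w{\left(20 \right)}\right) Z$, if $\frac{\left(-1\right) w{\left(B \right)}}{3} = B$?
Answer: $-10842$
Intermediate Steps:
$w{\left(B \right)} = - 3 B$
$\left(138 + w{\left(20 \right)}\right) Z = \left(138 - 60\right) \left(-139\right) = 78 \left(-139\right) = -10842$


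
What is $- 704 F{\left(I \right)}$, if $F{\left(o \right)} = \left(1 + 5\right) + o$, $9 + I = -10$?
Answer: $9152$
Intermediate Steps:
$I = -19$ ($I = -9 - 10 = -19$)
$F{\left(o \right)} = 6 + o$
$- 704 F{\left(I \right)} = - 704 \left(6 - 19\right) = \left(-704\right) \left(-13\right) = 9152$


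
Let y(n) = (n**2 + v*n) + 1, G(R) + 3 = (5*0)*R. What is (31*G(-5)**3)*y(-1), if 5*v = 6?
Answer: -3348/5 ≈ -669.60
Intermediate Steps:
v = 6/5 (v = (1/5)*6 = 6/5 ≈ 1.2000)
G(R) = -3 (G(R) = -3 + (5*0)*R = -3 + 0*R = -3 + 0 = -3)
y(n) = 1 + n**2 + 6*n/5 (y(n) = (n**2 + 6*n/5) + 1 = 1 + n**2 + 6*n/5)
(31*G(-5)**3)*y(-1) = (31*(-3)**3)*(1 + (-1)**2 + (6/5)*(-1)) = (31*(-27))*(1 + 1 - 6/5) = -837*4/5 = -3348/5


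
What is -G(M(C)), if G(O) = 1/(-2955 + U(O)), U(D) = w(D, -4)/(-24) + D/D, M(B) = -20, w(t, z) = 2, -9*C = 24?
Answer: 12/35449 ≈ 0.00033851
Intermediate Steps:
C = -8/3 (C = -⅑*24 = -8/3 ≈ -2.6667)
U(D) = 11/12 (U(D) = 2/(-24) + D/D = 2*(-1/24) + 1 = -1/12 + 1 = 11/12)
G(O) = -12/35449 (G(O) = 1/(-2955 + 11/12) = 1/(-35449/12) = -12/35449)
-G(M(C)) = -1*(-12/35449) = 12/35449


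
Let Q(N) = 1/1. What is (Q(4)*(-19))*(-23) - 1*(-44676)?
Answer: 45113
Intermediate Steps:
Q(N) = 1
(Q(4)*(-19))*(-23) - 1*(-44676) = (1*(-19))*(-23) - 1*(-44676) = -19*(-23) + 44676 = 437 + 44676 = 45113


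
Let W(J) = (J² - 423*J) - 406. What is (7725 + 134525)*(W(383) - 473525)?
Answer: -69595954750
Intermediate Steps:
W(J) = -406 + J² - 423*J
(7725 + 134525)*(W(383) - 473525) = (7725 + 134525)*((-406 + 383² - 423*383) - 473525) = 142250*((-406 + 146689 - 162009) - 473525) = 142250*(-15726 - 473525) = 142250*(-489251) = -69595954750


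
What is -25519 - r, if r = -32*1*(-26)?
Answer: -26351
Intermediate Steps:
r = 832 (r = -32*(-26) = 832)
-25519 - r = -25519 - 1*832 = -25519 - 832 = -26351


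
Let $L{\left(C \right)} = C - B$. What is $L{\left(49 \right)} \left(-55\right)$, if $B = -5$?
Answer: $-2970$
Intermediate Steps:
$L{\left(C \right)} = 5 + C$ ($L{\left(C \right)} = C - -5 = C + 5 = 5 + C$)
$L{\left(49 \right)} \left(-55\right) = \left(5 + 49\right) \left(-55\right) = 54 \left(-55\right) = -2970$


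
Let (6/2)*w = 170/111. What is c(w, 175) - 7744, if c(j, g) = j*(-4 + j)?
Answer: -858921956/110889 ≈ -7745.8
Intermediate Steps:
w = 170/333 (w = (170/111)/3 = (170*(1/111))/3 = (1/3)*(170/111) = 170/333 ≈ 0.51051)
c(w, 175) - 7744 = 170*(-4 + 170/333)/333 - 7744 = (170/333)*(-1162/333) - 7744 = -197540/110889 - 7744 = -858921956/110889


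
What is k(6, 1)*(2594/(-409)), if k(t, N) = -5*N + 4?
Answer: 2594/409 ≈ 6.3423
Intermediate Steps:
k(t, N) = 4 - 5*N
k(6, 1)*(2594/(-409)) = (4 - 5*1)*(2594/(-409)) = (4 - 5)*(2594*(-1/409)) = -1*(-2594/409) = 2594/409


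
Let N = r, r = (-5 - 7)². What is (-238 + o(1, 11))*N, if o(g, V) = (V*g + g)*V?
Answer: -15264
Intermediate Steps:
r = 144 (r = (-12)² = 144)
o(g, V) = V*(g + V*g) (o(g, V) = (g + V*g)*V = V*(g + V*g))
N = 144
(-238 + o(1, 11))*N = (-238 + 11*1*(1 + 11))*144 = (-238 + 11*1*12)*144 = (-238 + 132)*144 = -106*144 = -15264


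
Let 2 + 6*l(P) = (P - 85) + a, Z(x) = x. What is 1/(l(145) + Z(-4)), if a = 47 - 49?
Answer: 3/16 ≈ 0.18750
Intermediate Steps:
a = -2
l(P) = -89/6 + P/6 (l(P) = -⅓ + ((P - 85) - 2)/6 = -⅓ + ((-85 + P) - 2)/6 = -⅓ + (-87 + P)/6 = -⅓ + (-29/2 + P/6) = -89/6 + P/6)
1/(l(145) + Z(-4)) = 1/((-89/6 + (⅙)*145) - 4) = 1/((-89/6 + 145/6) - 4) = 1/(28/3 - 4) = 1/(16/3) = 3/16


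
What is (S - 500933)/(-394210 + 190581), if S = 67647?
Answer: 433286/203629 ≈ 2.1278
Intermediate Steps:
(S - 500933)/(-394210 + 190581) = (67647 - 500933)/(-394210 + 190581) = -433286/(-203629) = -433286*(-1/203629) = 433286/203629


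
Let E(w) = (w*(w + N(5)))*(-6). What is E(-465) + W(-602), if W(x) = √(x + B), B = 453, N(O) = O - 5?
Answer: -1297350 + I*√149 ≈ -1.2974e+6 + 12.207*I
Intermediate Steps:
N(O) = -5 + O
W(x) = √(453 + x) (W(x) = √(x + 453) = √(453 + x))
E(w) = -6*w² (E(w) = (w*(w + (-5 + 5)))*(-6) = (w*(w + 0))*(-6) = (w*w)*(-6) = w²*(-6) = -6*w²)
E(-465) + W(-602) = -6*(-465)² + √(453 - 602) = -6*216225 + √(-149) = -1297350 + I*√149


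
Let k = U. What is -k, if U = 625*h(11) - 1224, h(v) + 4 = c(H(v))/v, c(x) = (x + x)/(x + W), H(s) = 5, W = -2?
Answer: 116642/33 ≈ 3534.6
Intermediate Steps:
c(x) = 2*x/(-2 + x) (c(x) = (x + x)/(x - 2) = (2*x)/(-2 + x) = 2*x/(-2 + x))
h(v) = -4 + 10/(3*v) (h(v) = -4 + (2*5/(-2 + 5))/v = -4 + (2*5/3)/v = -4 + (2*5*(⅓))/v = -4 + 10/(3*v))
U = -116642/33 (U = 625*(-4 + (10/3)/11) - 1224 = 625*(-4 + (10/3)*(1/11)) - 1224 = 625*(-4 + 10/33) - 1224 = 625*(-122/33) - 1224 = -76250/33 - 1224 = -116642/33 ≈ -3534.6)
k = -116642/33 ≈ -3534.6
-k = -1*(-116642/33) = 116642/33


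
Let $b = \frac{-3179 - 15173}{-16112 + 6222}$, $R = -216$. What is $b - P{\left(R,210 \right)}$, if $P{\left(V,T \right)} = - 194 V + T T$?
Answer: $- \frac{425280604}{4945} \approx -86002.0$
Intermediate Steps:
$b = \frac{9176}{4945}$ ($b = - \frac{18352}{-9890} = \left(-18352\right) \left(- \frac{1}{9890}\right) = \frac{9176}{4945} \approx 1.8556$)
$P{\left(V,T \right)} = T^{2} - 194 V$ ($P{\left(V,T \right)} = - 194 V + T^{2} = T^{2} - 194 V$)
$b - P{\left(R,210 \right)} = \frac{9176}{4945} - \left(210^{2} - -41904\right) = \frac{9176}{4945} - \left(44100 + 41904\right) = \frac{9176}{4945} - 86004 = - \frac{425280604}{4945}$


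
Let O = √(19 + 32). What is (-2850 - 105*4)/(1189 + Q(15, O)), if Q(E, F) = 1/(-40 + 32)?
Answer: -26160/9511 ≈ -2.7505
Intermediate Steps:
O = √51 ≈ 7.1414
Q(E, F) = -⅛ (Q(E, F) = 1/(-8) = -⅛)
(-2850 - 105*4)/(1189 + Q(15, O)) = (-2850 - 105*4)/(1189 - ⅛) = (-2850 - 420)/(9511/8) = -3270*8/9511 = -26160/9511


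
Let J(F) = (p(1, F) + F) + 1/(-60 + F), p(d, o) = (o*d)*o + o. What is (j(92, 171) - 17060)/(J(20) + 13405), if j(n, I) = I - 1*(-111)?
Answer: -671120/553799 ≈ -1.2118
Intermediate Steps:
j(n, I) = 111 + I (j(n, I) = I + 111 = 111 + I)
p(d, o) = o + d*o² (p(d, o) = (d*o)*o + o = d*o² + o = o + d*o²)
J(F) = F + 1/(-60 + F) + F*(1 + F) (J(F) = (F*(1 + 1*F) + F) + 1/(-60 + F) = (F*(1 + F) + F) + 1/(-60 + F) = (F + F*(1 + F)) + 1/(-60 + F) = F + 1/(-60 + F) + F*(1 + F))
(j(92, 171) - 17060)/(J(20) + 13405) = ((111 + 171) - 17060)/((1 + 20³ - 120*20 - 58*20²)/(-60 + 20) + 13405) = (282 - 17060)/((1 + 8000 - 2400 - 58*400)/(-40) + 13405) = -16778/(-(1 + 8000 - 2400 - 23200)/40 + 13405) = -16778/(-1/40*(-17599) + 13405) = -16778/(17599/40 + 13405) = -16778/553799/40 = -16778*40/553799 = -671120/553799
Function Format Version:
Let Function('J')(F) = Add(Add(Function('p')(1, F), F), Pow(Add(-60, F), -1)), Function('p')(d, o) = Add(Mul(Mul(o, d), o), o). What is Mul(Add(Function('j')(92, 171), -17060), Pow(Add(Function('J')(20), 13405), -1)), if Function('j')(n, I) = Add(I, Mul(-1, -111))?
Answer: Rational(-671120, 553799) ≈ -1.2118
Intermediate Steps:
Function('j')(n, I) = Add(111, I) (Function('j')(n, I) = Add(I, 111) = Add(111, I))
Function('p')(d, o) = Add(o, Mul(d, Pow(o, 2))) (Function('p')(d, o) = Add(Mul(Mul(d, o), o), o) = Add(Mul(d, Pow(o, 2)), o) = Add(o, Mul(d, Pow(o, 2))))
Function('J')(F) = Add(F, Pow(Add(-60, F), -1), Mul(F, Add(1, F))) (Function('J')(F) = Add(Add(Mul(F, Add(1, Mul(1, F))), F), Pow(Add(-60, F), -1)) = Add(Add(Mul(F, Add(1, F)), F), Pow(Add(-60, F), -1)) = Add(Add(F, Mul(F, Add(1, F))), Pow(Add(-60, F), -1)) = Add(F, Pow(Add(-60, F), -1), Mul(F, Add(1, F))))
Mul(Add(Function('j')(92, 171), -17060), Pow(Add(Function('J')(20), 13405), -1)) = Mul(Add(Add(111, 171), -17060), Pow(Add(Mul(Pow(Add(-60, 20), -1), Add(1, Pow(20, 3), Mul(-120, 20), Mul(-58, Pow(20, 2)))), 13405), -1)) = Mul(Add(282, -17060), Pow(Add(Mul(Pow(-40, -1), Add(1, 8000, -2400, Mul(-58, 400))), 13405), -1)) = Mul(-16778, Pow(Add(Mul(Rational(-1, 40), Add(1, 8000, -2400, -23200)), 13405), -1)) = Mul(-16778, Pow(Add(Mul(Rational(-1, 40), -17599), 13405), -1)) = Mul(-16778, Pow(Add(Rational(17599, 40), 13405), -1)) = Mul(-16778, Pow(Rational(553799, 40), -1)) = Mul(-16778, Rational(40, 553799)) = Rational(-671120, 553799)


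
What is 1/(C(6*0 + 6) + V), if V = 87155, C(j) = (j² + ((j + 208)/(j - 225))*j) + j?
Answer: 73/6364953 ≈ 1.1469e-5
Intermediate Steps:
C(j) = j + j² + j*(208 + j)/(-225 + j) (C(j) = (j² + ((208 + j)/(-225 + j))*j) + j = (j² + j*(208 + j)/(-225 + j)) + j = j + j² + j*(208 + j)/(-225 + j))
1/(C(6*0 + 6) + V) = 1/((6*0 + 6)*(-17 + (6*0 + 6)² - 223*(6*0 + 6))/(-225 + (6*0 + 6)) + 87155) = 1/((0 + 6)*(-17 + (0 + 6)² - 223*(0 + 6))/(-225 + (0 + 6)) + 87155) = 1/(6*(-17 + 6² - 223*6)/(-225 + 6) + 87155) = 1/(6*(-17 + 36 - 1338)/(-219) + 87155) = 1/(6*(-1/219)*(-1319) + 87155) = 1/(2638/73 + 87155) = 1/(6364953/73) = 73/6364953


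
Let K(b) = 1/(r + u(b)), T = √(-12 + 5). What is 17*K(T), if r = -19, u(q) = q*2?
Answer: -323/389 - 34*I*√7/389 ≈ -0.83033 - 0.23125*I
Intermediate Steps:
T = I*√7 (T = √(-7) = I*√7 ≈ 2.6458*I)
u(q) = 2*q
K(b) = 1/(-19 + 2*b)
17*K(T) = 17/(-19 + 2*(I*√7)) = 17/(-19 + 2*I*√7)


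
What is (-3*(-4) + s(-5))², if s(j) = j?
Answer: 49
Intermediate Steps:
(-3*(-4) + s(-5))² = (-3*(-4) - 5)² = (12 - 5)² = 7² = 49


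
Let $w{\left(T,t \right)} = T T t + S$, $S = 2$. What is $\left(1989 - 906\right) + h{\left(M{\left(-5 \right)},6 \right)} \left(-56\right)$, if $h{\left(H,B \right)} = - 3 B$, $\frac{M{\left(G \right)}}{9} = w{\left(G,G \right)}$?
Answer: $2091$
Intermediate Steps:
$w{\left(T,t \right)} = 2 + t T^{2}$ ($w{\left(T,t \right)} = T T t + 2 = T^{2} t + 2 = t T^{2} + 2 = 2 + t T^{2}$)
$M{\left(G \right)} = 18 + 9 G^{3}$ ($M{\left(G \right)} = 9 \left(2 + G G^{2}\right) = 9 \left(2 + G^{3}\right) = 18 + 9 G^{3}$)
$\left(1989 - 906\right) + h{\left(M{\left(-5 \right)},6 \right)} \left(-56\right) = \left(1989 - 906\right) + \left(-3\right) 6 \left(-56\right) = 1083 - -1008 = 1083 + 1008 = 2091$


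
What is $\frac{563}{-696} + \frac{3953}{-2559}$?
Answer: $- \frac{1397335}{593688} \approx -2.3537$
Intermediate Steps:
$\frac{563}{-696} + \frac{3953}{-2559} = 563 \left(- \frac{1}{696}\right) + 3953 \left(- \frac{1}{2559}\right) = - \frac{563}{696} - \frac{3953}{2559} = - \frac{1397335}{593688}$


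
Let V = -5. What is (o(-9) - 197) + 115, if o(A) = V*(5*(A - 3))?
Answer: 218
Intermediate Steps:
o(A) = 75 - 25*A (o(A) = -25*(A - 3) = -25*(-3 + A) = -5*(-15 + 5*A) = 75 - 25*A)
(o(-9) - 197) + 115 = ((75 - 25*(-9)) - 197) + 115 = ((75 + 225) - 197) + 115 = (300 - 197) + 115 = 103 + 115 = 218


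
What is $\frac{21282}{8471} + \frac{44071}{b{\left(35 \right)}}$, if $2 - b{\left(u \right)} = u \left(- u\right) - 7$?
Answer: $\frac{399587429}{10453214} \approx 38.226$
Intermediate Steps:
$b{\left(u \right)} = 9 + u^{2}$ ($b{\left(u \right)} = 2 - \left(u \left(- u\right) - 7\right) = 2 - \left(- u^{2} - 7\right) = 2 - \left(-7 - u^{2}\right) = 2 + \left(7 + u^{2}\right) = 9 + u^{2}$)
$\frac{21282}{8471} + \frac{44071}{b{\left(35 \right)}} = \frac{21282}{8471} + \frac{44071}{9 + 35^{2}} = 21282 \cdot \frac{1}{8471} + \frac{44071}{9 + 1225} = \frac{21282}{8471} + \frac{44071}{1234} = \frac{399587429}{10453214}$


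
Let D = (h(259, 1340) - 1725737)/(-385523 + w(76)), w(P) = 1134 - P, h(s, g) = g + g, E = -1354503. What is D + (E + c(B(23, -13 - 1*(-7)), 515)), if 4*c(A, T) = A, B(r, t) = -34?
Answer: -1041521081581/768930 ≈ -1.3545e+6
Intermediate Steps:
h(s, g) = 2*g
c(A, T) = A/4
D = 1723057/384465 (D = (2*1340 - 1725737)/(-385523 + (1134 - 1*76)) = (2680 - 1725737)/(-385523 + (1134 - 76)) = -1723057/(-385523 + 1058) = -1723057/(-384465) = -1723057*(-1/384465) = 1723057/384465 ≈ 4.4817)
D + (E + c(B(23, -13 - 1*(-7)), 515)) = 1723057/384465 + (-1354503 + (¼)*(-34)) = 1723057/384465 + (-1354503 - 17/2) = 1723057/384465 - 2709023/2 = -1041521081581/768930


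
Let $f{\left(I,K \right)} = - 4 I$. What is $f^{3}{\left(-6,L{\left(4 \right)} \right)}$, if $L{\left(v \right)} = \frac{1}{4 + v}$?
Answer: $13824$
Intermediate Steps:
$f^{3}{\left(-6,L{\left(4 \right)} \right)} = \left(\left(-4\right) \left(-6\right)\right)^{3} = 24^{3} = 13824$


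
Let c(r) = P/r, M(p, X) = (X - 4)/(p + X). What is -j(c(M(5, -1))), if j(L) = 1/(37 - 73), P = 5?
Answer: 1/36 ≈ 0.027778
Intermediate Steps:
M(p, X) = (-4 + X)/(X + p)
c(r) = 5/r
j(L) = -1/36 (j(L) = 1/(-36) = -1/36)
-j(c(M(5, -1))) = -1*(-1/36) = 1/36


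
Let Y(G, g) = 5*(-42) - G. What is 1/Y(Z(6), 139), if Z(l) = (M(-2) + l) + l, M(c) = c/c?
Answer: -1/223 ≈ -0.0044843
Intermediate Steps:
M(c) = 1
Z(l) = 1 + 2*l (Z(l) = (1 + l) + l = 1 + 2*l)
Y(G, g) = -210 - G
1/Y(Z(6), 139) = 1/(-210 - (1 + 2*6)) = 1/(-210 - (1 + 12)) = 1/(-210 - 1*13) = 1/(-210 - 13) = 1/(-223) = -1/223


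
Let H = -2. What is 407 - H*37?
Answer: 481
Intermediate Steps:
407 - H*37 = 407 - (-2)*37 = 407 - 1*(-74) = 407 + 74 = 481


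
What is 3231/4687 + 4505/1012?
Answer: 24384707/4743244 ≈ 5.1409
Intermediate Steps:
3231/4687 + 4505/1012 = 24384707/4743244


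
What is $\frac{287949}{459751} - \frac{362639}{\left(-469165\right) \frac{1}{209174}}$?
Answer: $\frac{34874386373256271}{215699077915} \approx 1.6168 \cdot 10^{5}$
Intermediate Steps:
$\frac{287949}{459751} - \frac{362639}{\left(-469165\right) \frac{1}{209174}} = 287949 \cdot \frac{1}{459751} - \frac{362639}{\left(-469165\right) \frac{1}{209174}} = \frac{287949}{459751} - \frac{362639}{- \frac{469165}{209174}} = \frac{287949}{459751} - - \frac{75854650186}{469165} = \frac{287949}{459751} + \frac{75854650186}{469165} = \frac{34874386373256271}{215699077915}$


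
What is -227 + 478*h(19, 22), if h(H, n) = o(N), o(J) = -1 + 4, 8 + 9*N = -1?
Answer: 1207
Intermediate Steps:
N = -1 (N = -8/9 + (1/9)*(-1) = -8/9 - 1/9 = -1)
o(J) = 3
h(H, n) = 3
-227 + 478*h(19, 22) = -227 + 478*3 = -227 + 1434 = 1207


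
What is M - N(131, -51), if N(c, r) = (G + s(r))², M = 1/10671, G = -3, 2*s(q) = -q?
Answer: -21608771/42684 ≈ -506.25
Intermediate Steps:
s(q) = -q/2 (s(q) = (-q)/2 = -q/2)
M = 1/10671 ≈ 9.3712e-5
N(c, r) = (-3 - r/2)²
M - N(131, -51) = 1/10671 - (6 - 51)²/4 = 1/10671 - (-45)²/4 = 1/10671 - 2025/4 = -21608771/42684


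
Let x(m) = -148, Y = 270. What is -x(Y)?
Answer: 148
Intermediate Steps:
-x(Y) = -1*(-148) = 148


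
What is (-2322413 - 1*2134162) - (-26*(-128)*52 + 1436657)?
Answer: -6066288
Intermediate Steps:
(-2322413 - 1*2134162) - (-26*(-128)*52 + 1436657) = (-2322413 - 2134162) - (3328*52 + 1436657) = -4456575 - (173056 + 1436657) = -4456575 - 1*1609713 = -4456575 - 1609713 = -6066288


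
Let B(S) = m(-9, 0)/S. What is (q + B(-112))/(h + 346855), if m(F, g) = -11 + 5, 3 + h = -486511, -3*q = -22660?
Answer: -97613/1804824 ≈ -0.054084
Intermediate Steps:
q = 22660/3 (q = -⅓*(-22660) = 22660/3 ≈ 7553.3)
h = -486514 (h = -3 - 486511 = -486514)
m(F, g) = -6
B(S) = -6/S
(q + B(-112))/(h + 346855) = (22660/3 - 6/(-112))/(-486514 + 346855) = (22660/3 - 6*(-1/112))/(-139659) = (22660/3 + 3/56)*(-1/139659) = (1268969/168)*(-1/139659) = -97613/1804824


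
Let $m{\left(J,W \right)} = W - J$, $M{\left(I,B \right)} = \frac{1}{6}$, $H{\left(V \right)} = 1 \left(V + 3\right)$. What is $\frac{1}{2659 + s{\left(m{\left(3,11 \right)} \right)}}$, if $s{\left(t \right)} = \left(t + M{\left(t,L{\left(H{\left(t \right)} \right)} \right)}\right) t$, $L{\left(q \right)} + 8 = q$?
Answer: $\frac{3}{8173} \approx 0.00036706$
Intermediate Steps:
$H{\left(V \right)} = 3 + V$ ($H{\left(V \right)} = 1 \left(3 + V\right) = 3 + V$)
$L{\left(q \right)} = -8 + q$
$M{\left(I,B \right)} = \frac{1}{6}$
$s{\left(t \right)} = t \left(\frac{1}{6} + t\right)$ ($s{\left(t \right)} = \left(t + \frac{1}{6}\right) t = \left(\frac{1}{6} + t\right) t = t \left(\frac{1}{6} + t\right)$)
$\frac{1}{2659 + s{\left(m{\left(3,11 \right)} \right)}} = \frac{1}{2659 + \left(11 - 3\right) \left(\frac{1}{6} + \left(11 - 3\right)\right)} = \frac{1}{2659 + 8 \left(\frac{1}{6} + 8\right)} = \frac{1}{2659 + 8 \cdot \frac{49}{6}} = \frac{1}{2659 + \frac{196}{3}} = \frac{1}{\frac{8173}{3}} = \frac{3}{8173}$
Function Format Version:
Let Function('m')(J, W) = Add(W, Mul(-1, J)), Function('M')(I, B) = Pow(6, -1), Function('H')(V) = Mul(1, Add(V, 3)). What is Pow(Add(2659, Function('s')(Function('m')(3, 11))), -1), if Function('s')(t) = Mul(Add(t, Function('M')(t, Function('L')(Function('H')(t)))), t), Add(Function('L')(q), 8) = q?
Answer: Rational(3, 8173) ≈ 0.00036706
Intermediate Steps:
Function('H')(V) = Add(3, V) (Function('H')(V) = Mul(1, Add(3, V)) = Add(3, V))
Function('L')(q) = Add(-8, q)
Function('M')(I, B) = Rational(1, 6)
Function('s')(t) = Mul(t, Add(Rational(1, 6), t)) (Function('s')(t) = Mul(Add(t, Rational(1, 6)), t) = Mul(Add(Rational(1, 6), t), t) = Mul(t, Add(Rational(1, 6), t)))
Pow(Add(2659, Function('s')(Function('m')(3, 11))), -1) = Pow(Add(2659, Mul(Add(11, Mul(-1, 3)), Add(Rational(1, 6), Add(11, Mul(-1, 3))))), -1) = Pow(Add(2659, Mul(Add(11, -3), Add(Rational(1, 6), Add(11, -3)))), -1) = Pow(Add(2659, Mul(8, Add(Rational(1, 6), 8))), -1) = Pow(Add(2659, Mul(8, Rational(49, 6))), -1) = Pow(Add(2659, Rational(196, 3)), -1) = Pow(Rational(8173, 3), -1) = Rational(3, 8173)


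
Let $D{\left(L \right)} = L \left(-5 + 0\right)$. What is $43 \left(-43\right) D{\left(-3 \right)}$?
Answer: $-27735$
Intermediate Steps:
$D{\left(L \right)} = - 5 L$ ($D{\left(L \right)} = L \left(-5\right) = - 5 L$)
$43 \left(-43\right) D{\left(-3 \right)} = 43 \left(-43\right) \left(\left(-5\right) \left(-3\right)\right) = \left(-1849\right) 15 = -27735$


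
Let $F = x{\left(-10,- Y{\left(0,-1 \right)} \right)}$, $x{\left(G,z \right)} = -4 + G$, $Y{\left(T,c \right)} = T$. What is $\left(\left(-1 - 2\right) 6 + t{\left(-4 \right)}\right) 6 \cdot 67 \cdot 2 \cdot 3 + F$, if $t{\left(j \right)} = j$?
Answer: $-53078$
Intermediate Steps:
$F = -14$ ($F = -4 - 10 = -14$)
$\left(\left(-1 - 2\right) 6 + t{\left(-4 \right)}\right) 6 \cdot 67 \cdot 2 \cdot 3 + F = \left(\left(-1 - 2\right) 6 - 4\right) 6 \cdot 67 \cdot 2 \cdot 3 - 14 = \left(\left(-3\right) 6 - 4\right) 6 \cdot 67 \cdot 6 - 14 = \left(-18 - 4\right) 6 \cdot 402 - 14 = \left(-22\right) 6 \cdot 402 - 14 = \left(-132\right) 402 - 14 = -53064 - 14 = -53078$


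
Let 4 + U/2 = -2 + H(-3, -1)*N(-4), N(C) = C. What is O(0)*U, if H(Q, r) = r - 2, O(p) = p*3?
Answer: 0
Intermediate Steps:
O(p) = 3*p
H(Q, r) = -2 + r
U = 12 (U = -8 + 2*(-2 + (-2 - 1)*(-4)) = -8 + 2*(-2 - 3*(-4)) = -8 + 2*(-2 + 12) = -8 + 2*10 = -8 + 20 = 12)
O(0)*U = (3*0)*12 = 0*12 = 0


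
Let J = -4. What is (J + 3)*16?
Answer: -16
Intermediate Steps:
(J + 3)*16 = (-4 + 3)*16 = -1*16 = -16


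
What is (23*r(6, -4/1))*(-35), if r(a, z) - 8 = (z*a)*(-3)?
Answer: -64400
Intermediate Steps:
r(a, z) = 8 - 3*a*z (r(a, z) = 8 + (z*a)*(-3) = 8 + (a*z)*(-3) = 8 - 3*a*z)
(23*r(6, -4/1))*(-35) = (23*(8 - 3*6*(-4/1)))*(-35) = (23*(8 - 3*6*(-4*1)))*(-35) = (23*(8 - 3*6*(-4)))*(-35) = (23*(8 + 72))*(-35) = (23*80)*(-35) = 1840*(-35) = -64400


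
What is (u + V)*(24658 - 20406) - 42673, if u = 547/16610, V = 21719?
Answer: 766606769997/8305 ≈ 9.2307e+7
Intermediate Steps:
u = 547/16610 (u = 547*(1/16610) = 547/16610 ≈ 0.032932)
(u + V)*(24658 - 20406) - 42673 = (547/16610 + 21719)*(24658 - 20406) - 42673 = (360753137/16610)*4252 - 42673 = 766961169262/8305 - 42673 = 766606769997/8305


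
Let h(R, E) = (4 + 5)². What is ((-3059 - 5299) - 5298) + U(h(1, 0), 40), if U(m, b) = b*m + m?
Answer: -10335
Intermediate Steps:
h(R, E) = 81 (h(R, E) = 9² = 81)
U(m, b) = m + b*m
((-3059 - 5299) - 5298) + U(h(1, 0), 40) = ((-3059 - 5299) - 5298) + 81*(1 + 40) = (-8358 - 5298) + 81*41 = -13656 + 3321 = -10335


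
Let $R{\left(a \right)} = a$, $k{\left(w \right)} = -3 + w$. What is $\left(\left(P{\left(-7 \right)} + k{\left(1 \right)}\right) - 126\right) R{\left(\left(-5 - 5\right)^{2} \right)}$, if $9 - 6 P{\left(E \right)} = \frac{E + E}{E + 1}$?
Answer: $- \frac{114200}{9} \approx -12689.0$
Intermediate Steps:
$P{\left(E \right)} = \frac{3}{2} - \frac{E}{3 \left(1 + E\right)}$ ($P{\left(E \right)} = \frac{3}{2} - \frac{\left(E + E\right) \frac{1}{E + 1}}{6} = \frac{3}{2} - \frac{2 E \frac{1}{1 + E}}{6} = \frac{3}{2} - \frac{E}{3 \left(1 + E\right)}$)
$\left(\left(P{\left(-7 \right)} + k{\left(1 \right)}\right) - 126\right) R{\left(\left(-5 - 5\right)^{2} \right)} = \left(\left(\frac{9 + 7 \left(-7\right)}{6 \left(1 - 7\right)} + \left(-3 + 1\right)\right) - 126\right) \left(-5 - 5\right)^{2} = \left(\left(\frac{9 - 49}{6 \left(-6\right)} - 2\right) - 126\right) \left(-10\right)^{2} = \left(\left(\frac{1}{6} \left(- \frac{1}{6}\right) \left(-40\right) - 2\right) - 126\right) 100 = \left(\left(\frac{10}{9} - 2\right) - 126\right) 100 = \left(- \frac{8}{9} - 126\right) 100 = \left(- \frac{1142}{9}\right) 100 = - \frac{114200}{9}$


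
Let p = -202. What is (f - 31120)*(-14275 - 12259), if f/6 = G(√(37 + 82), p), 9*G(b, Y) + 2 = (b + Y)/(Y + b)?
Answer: 2477267308/3 ≈ 8.2576e+8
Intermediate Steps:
G(b, Y) = -⅑ (G(b, Y) = -2/9 + ((b + Y)/(Y + b))/9 = -2/9 + ((Y + b)/(Y + b))/9 = -2/9 + (⅑)*1 = -2/9 + ⅑ = -⅑)
f = -⅔ (f = 6*(-⅑) = -⅔ ≈ -0.66667)
(f - 31120)*(-14275 - 12259) = (-⅔ - 31120)*(-14275 - 12259) = -93362/3*(-26534) = 2477267308/3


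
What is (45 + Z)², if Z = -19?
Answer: 676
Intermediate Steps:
(45 + Z)² = (45 - 19)² = 26² = 676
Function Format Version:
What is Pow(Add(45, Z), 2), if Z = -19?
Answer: 676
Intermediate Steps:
Pow(Add(45, Z), 2) = Pow(Add(45, -19), 2) = Pow(26, 2) = 676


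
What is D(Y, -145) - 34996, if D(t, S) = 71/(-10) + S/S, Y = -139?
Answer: -350021/10 ≈ -35002.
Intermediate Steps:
D(t, S) = -61/10 (D(t, S) = 71*(-⅒) + 1 = -71/10 + 1 = -61/10)
D(Y, -145) - 34996 = -61/10 - 34996 = -350021/10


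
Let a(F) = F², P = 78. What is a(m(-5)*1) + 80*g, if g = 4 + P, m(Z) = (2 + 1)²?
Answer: 6641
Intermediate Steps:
m(Z) = 9 (m(Z) = 3² = 9)
g = 82 (g = 4 + 78 = 82)
a(m(-5)*1) + 80*g = (9*1)² + 80*82 = 9² + 6560 = 81 + 6560 = 6641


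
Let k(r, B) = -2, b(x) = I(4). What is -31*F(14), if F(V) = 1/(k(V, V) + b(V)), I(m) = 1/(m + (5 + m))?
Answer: 403/25 ≈ 16.120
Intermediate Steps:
I(m) = 1/(5 + 2*m)
b(x) = 1/13 (b(x) = 1/(5 + 2*4) = 1/(5 + 8) = 1/13)
F(V) = -13/25 (F(V) = 1/(-2 + 1/13) = 1/(-25/13) = -13/25)
-31*F(14) = -31*(-13/25) = 403/25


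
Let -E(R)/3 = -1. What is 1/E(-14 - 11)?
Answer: ⅓ ≈ 0.33333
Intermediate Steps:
E(R) = 3 (E(R) = -3*(-1) = 3)
1/E(-14 - 11) = 1/3 = ⅓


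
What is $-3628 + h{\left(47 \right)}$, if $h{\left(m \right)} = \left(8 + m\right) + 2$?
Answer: $-3571$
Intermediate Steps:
$h{\left(m \right)} = 10 + m$
$-3628 + h{\left(47 \right)} = -3628 + \left(10 + 47\right) = -3628 + 57 = -3571$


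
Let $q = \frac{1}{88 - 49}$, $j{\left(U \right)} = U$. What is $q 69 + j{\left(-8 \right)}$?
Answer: $- \frac{81}{13} \approx -6.2308$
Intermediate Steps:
$q = \frac{1}{39} \approx 0.025641$
$q 69 + j{\left(-8 \right)} = \frac{1}{39} \cdot 69 - 8 = \frac{23}{13} - 8 = - \frac{81}{13}$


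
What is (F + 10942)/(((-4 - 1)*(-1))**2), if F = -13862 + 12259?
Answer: 9339/25 ≈ 373.56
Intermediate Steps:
F = -1603
(F + 10942)/(((-4 - 1)*(-1))**2) = (-1603 + 10942)/(((-4 - 1)*(-1))**2) = 9339/((-5*(-1))**2) = 9339/(5**2) = 9339/25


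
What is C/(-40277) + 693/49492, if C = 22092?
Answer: -1065465303/1993389284 ≈ -0.53450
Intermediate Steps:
C/(-40277) + 693/49492 = 22092/(-40277) + 693/49492 = 22092*(-1/40277) + 693*(1/49492) = -22092/40277 + 693/49492 = -1065465303/1993389284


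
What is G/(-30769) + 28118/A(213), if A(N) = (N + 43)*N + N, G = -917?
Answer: 915360239/1684325829 ≈ 0.54346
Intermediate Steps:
A(N) = N + N*(43 + N) (A(N) = (43 + N)*N + N = N*(43 + N) + N = N + N*(43 + N))
G/(-30769) + 28118/A(213) = -917/(-30769) + 28118/((213*(44 + 213))) = -917*(-1/30769) + 28118/((213*257)) = 917/30769 + 28118/54741 = 915360239/1684325829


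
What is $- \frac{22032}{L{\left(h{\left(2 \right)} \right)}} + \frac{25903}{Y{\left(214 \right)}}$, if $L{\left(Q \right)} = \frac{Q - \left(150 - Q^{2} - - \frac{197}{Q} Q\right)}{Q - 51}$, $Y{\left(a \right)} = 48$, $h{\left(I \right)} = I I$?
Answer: $- \frac{13744637}{5232} \approx -2627.0$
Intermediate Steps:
$h{\left(I \right)} = I^{2}$
$L{\left(Q \right)} = \frac{-347 + Q + Q^{2}}{-51 + Q}$ ($L{\left(Q \right)} = \frac{Q + \left(\left(Q^{2} - 197\right) - 150\right)}{-51 + Q} = \frac{Q + \left(\left(-197 + Q^{2}\right) - 150\right)}{-51 + Q} = \frac{Q + \left(-347 + Q^{2}\right)}{-51 + Q} = \frac{-347 + Q + Q^{2}}{-51 + Q}$)
$- \frac{22032}{L{\left(h{\left(2 \right)} \right)}} + \frac{25903}{Y{\left(214 \right)}} = - \frac{22032}{\frac{1}{-51 + 2^{2}} \left(-347 + 2^{2} + \left(2^{2}\right)^{2}\right)} + \frac{25903}{48} = - \frac{22032}{\frac{1}{-51 + 4} \left(-347 + 4 + 4^{2}\right)} + 25903 \cdot \frac{1}{48} = - \frac{22032}{\frac{1}{-47} \left(-347 + 4 + 16\right)} + \frac{25903}{48} = - \frac{22032}{\left(- \frac{1}{47}\right) \left(-327\right)} + \frac{25903}{48} = - \frac{22032}{\frac{327}{47}} + \frac{25903}{48} = \left(-22032\right) \frac{47}{327} + \frac{25903}{48} = - \frac{345168}{109} + \frac{25903}{48} = - \frac{13744637}{5232}$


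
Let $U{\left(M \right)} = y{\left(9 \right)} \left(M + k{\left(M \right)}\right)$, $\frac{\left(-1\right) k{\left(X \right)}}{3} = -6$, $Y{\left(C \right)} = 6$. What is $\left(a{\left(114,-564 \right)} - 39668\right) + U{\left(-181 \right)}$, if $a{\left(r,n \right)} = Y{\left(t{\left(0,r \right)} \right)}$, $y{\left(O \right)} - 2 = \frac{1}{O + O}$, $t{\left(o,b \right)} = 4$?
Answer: $- \frac{719947}{18} \approx -39997.0$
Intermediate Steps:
$y{\left(O \right)} = 2 + \frac{1}{2 O}$ ($y{\left(O \right)} = 2 + \frac{1}{O + O} = 2 + \frac{1}{2 O}$)
$a{\left(r,n \right)} = 6$
$k{\left(X \right)} = 18$ ($k{\left(X \right)} = \left(-3\right) \left(-6\right) = 18$)
$U{\left(M \right)} = 37 + \frac{37 M}{18}$ ($U{\left(M \right)} = \left(2 + \frac{1}{2 \cdot 9}\right) \left(M + 18\right) = \left(2 + \frac{1}{2} \cdot \frac{1}{9}\right) \left(18 + M\right) = \left(2 + \frac{1}{18}\right) \left(18 + M\right) = \frac{37 \left(18 + M\right)}{18} = 37 + \frac{37 M}{18}$)
$\left(a{\left(114,-564 \right)} - 39668\right) + U{\left(-181 \right)} = \left(6 - 39668\right) + \left(37 + \frac{37}{18} \left(-181\right)\right) = -39662 + \left(37 - \frac{6697}{18}\right) = -39662 - \frac{6031}{18} = - \frac{719947}{18}$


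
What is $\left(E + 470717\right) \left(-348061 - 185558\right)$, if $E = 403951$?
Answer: $-466739463492$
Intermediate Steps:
$\left(E + 470717\right) \left(-348061 - 185558\right) = \left(403951 + 470717\right) \left(-348061 - 185558\right) = 874668 \left(-533619\right) = -466739463492$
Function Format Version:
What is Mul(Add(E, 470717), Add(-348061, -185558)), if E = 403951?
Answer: -466739463492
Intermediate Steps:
Mul(Add(E, 470717), Add(-348061, -185558)) = Mul(Add(403951, 470717), Add(-348061, -185558)) = Mul(874668, -533619) = -466739463492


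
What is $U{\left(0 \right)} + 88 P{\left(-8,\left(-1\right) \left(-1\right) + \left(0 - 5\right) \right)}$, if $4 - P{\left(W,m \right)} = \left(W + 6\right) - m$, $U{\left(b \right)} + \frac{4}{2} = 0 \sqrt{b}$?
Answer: $174$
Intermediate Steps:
$U{\left(b \right)} = -2$ ($U{\left(b \right)} = -2 + 0 \sqrt{b} = -2 + 0 = -2$)
$P{\left(W,m \right)} = -2 + m - W$ ($P{\left(W,m \right)} = 4 - \left(\left(W + 6\right) - m\right) = 4 - \left(\left(6 + W\right) - m\right) = 4 - \left(6 + W - m\right) = -2 + m - W$)
$U{\left(0 \right)} + 88 P{\left(-8,\left(-1\right) \left(-1\right) + \left(0 - 5\right) \right)} = -2 + 88 \left(-2 + \left(\left(-1\right) \left(-1\right) + \left(0 - 5\right)\right) - -8\right) = -2 + 88 \left(-2 + \left(1 - 5\right) + 8\right) = -2 + 88 \left(-2 - 4 + 8\right) = -2 + 88 \cdot 2 = -2 + 176 = 174$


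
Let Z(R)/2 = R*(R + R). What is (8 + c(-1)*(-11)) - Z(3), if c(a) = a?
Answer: -17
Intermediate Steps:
Z(R) = 4*R² (Z(R) = 2*(R*(R + R)) = 2*(R*(2*R)) = 2*(2*R²) = 4*R²)
(8 + c(-1)*(-11)) - Z(3) = (8 - 1*(-11)) - 4*3² = (8 + 11) - 4*9 = 19 - 1*36 = 19 - 36 = -17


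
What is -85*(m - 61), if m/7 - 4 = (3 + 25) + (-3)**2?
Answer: -19210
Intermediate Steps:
m = 287 (m = 28 + 7*((3 + 25) + (-3)**2) = 28 + 7*(28 + 9) = 28 + 7*37 = 28 + 259 = 287)
-85*(m - 61) = -85*(287 - 61) = -85*226 = -19210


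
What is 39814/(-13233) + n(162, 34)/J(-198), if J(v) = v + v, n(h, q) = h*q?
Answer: -223873/13233 ≈ -16.918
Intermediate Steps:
J(v) = 2*v
39814/(-13233) + n(162, 34)/J(-198) = 39814/(-13233) + (162*34)/((2*(-198))) = 39814*(-1/13233) + 5508/(-396) = -39814/13233 + 5508*(-1/396) = -39814/13233 - 153/11 = -223873/13233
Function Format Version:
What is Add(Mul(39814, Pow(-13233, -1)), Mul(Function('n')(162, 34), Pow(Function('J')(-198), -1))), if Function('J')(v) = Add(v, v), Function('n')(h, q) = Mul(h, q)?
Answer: Rational(-223873, 13233) ≈ -16.918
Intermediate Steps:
Function('J')(v) = Mul(2, v)
Add(Mul(39814, Pow(-13233, -1)), Mul(Function('n')(162, 34), Pow(Function('J')(-198), -1))) = Add(Mul(39814, Pow(-13233, -1)), Mul(Mul(162, 34), Pow(Mul(2, -198), -1))) = Add(Mul(39814, Rational(-1, 13233)), Mul(5508, Pow(-396, -1))) = Add(Rational(-39814, 13233), Mul(5508, Rational(-1, 396))) = Add(Rational(-39814, 13233), Rational(-153, 11)) = Rational(-223873, 13233)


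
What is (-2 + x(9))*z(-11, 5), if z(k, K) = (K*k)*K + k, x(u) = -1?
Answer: 858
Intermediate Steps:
z(k, K) = k + k*K**2 (z(k, K) = k*K**2 + k = k + k*K**2)
(-2 + x(9))*z(-11, 5) = (-2 - 1)*(-11*(1 + 5**2)) = -(-33)*(1 + 25) = -(-33)*26 = -3*(-286) = 858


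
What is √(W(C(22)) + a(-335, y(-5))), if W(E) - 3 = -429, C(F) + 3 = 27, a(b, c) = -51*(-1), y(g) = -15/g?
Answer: 5*I*√15 ≈ 19.365*I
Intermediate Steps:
a(b, c) = 51
C(F) = 24 (C(F) = -3 + 27 = 24)
W(E) = -426 (W(E) = 3 - 429 = -426)
√(W(C(22)) + a(-335, y(-5))) = √(-426 + 51) = √(-375) = 5*I*√15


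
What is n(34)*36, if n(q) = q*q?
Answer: 41616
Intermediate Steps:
n(q) = q**2
n(34)*36 = 34**2*36 = 1156*36 = 41616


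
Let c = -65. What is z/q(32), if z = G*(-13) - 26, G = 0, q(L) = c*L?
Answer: 1/80 ≈ 0.012500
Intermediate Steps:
q(L) = -65*L
z = -26 (z = 0*(-13) - 26 = 0 - 26 = -26)
z/q(32) = -26/((-65*32)) = -26/(-2080) = -26*(-1/2080) = 1/80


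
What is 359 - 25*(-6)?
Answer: 509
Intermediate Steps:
359 - 25*(-6) = 359 - 1*(-150) = 359 + 150 = 509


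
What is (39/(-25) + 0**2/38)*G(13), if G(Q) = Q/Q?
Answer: -39/25 ≈ -1.5600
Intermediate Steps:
G(Q) = 1
(39/(-25) + 0**2/38)*G(13) = (39/(-25) + 0**2/38)*1 = (39*(-1/25) + 0*(1/38))*1 = (-39/25 + 0)*1 = -39/25*1 = -39/25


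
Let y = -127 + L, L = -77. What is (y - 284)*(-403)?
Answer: 196664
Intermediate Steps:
y = -204 (y = -127 - 77 = -204)
(y - 284)*(-403) = (-204 - 284)*(-403) = -488*(-403) = 196664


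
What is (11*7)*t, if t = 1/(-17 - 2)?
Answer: -77/19 ≈ -4.0526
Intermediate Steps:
t = -1/19 (t = 1/(-19) = -1/19 ≈ -0.052632)
(11*7)*t = (11*7)*(-1/19) = 77*(-1/19) = -77/19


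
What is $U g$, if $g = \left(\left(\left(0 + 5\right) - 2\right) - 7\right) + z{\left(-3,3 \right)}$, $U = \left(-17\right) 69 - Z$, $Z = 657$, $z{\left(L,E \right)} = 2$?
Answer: $3660$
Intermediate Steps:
$U = -1830$ ($U = \left(-17\right) 69 - 657 = -1173 - 657 = -1830$)
$g = -2$ ($g = \left(\left(\left(0 + 5\right) - 2\right) - 7\right) + 2 = \left(\left(5 - 2\right) - 7\right) + 2 = \left(3 - 7\right) + 2 = -4 + 2 = -2$)
$U g = \left(-1830\right) \left(-2\right) = 3660$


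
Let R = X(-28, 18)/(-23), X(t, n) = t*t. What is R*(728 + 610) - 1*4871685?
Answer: -113097747/23 ≈ -4.9173e+6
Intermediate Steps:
X(t, n) = t²
R = -784/23 (R = (-28)²/(-23) = 784*(-1/23) = -784/23 ≈ -34.087)
R*(728 + 610) - 1*4871685 = -784*(728 + 610)/23 - 1*4871685 = -784/23*1338 - 4871685 = -1048992/23 - 4871685 = -113097747/23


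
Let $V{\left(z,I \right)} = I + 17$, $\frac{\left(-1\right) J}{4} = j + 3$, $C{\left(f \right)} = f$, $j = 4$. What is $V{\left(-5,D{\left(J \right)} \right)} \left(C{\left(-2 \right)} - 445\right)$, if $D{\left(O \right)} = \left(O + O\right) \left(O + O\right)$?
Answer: $-1409391$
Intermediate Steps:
$J = -28$ ($J = - 4 \left(4 + 3\right) = \left(-4\right) 7 = -28$)
$D{\left(O \right)} = 4 O^{2}$ ($D{\left(O \right)} = 2 O 2 O = 4 O^{2}$)
$V{\left(z,I \right)} = 17 + I$
$V{\left(-5,D{\left(J \right)} \right)} \left(C{\left(-2 \right)} - 445\right) = \left(17 + 4 \left(-28\right)^{2}\right) \left(-2 - 445\right) = \left(17 + 4 \cdot 784\right) \left(-447\right) = \left(17 + 3136\right) \left(-447\right) = 3153 \left(-447\right) = -1409391$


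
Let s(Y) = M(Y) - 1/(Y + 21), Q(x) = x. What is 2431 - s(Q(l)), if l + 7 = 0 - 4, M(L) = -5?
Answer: 24361/10 ≈ 2436.1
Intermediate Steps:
l = -11 (l = -7 + (0 - 4) = -7 - 4 = -11)
s(Y) = -5 - 1/(21 + Y) (s(Y) = -5 - 1/(Y + 21) = -5 - 1/(21 + Y))
2431 - s(Q(l)) = 2431 - (-106 - 5*(-11))/(21 - 11) = 2431 - (-106 + 55)/10 = 2431 - (-51)/10 = 2431 - 1*(-51/10) = 2431 + 51/10 = 24361/10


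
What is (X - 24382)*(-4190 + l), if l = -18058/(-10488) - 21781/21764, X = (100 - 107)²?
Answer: 484758128104841/4755434 ≈ 1.0194e+8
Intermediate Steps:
X = 49 (X = (-7)² = 49)
l = 10285949/14266302 (l = -18058*(-1/10488) - 21781*1/21764 = 9029/5244 - 21781/21764 = 10285949/14266302 ≈ 0.72100)
(X - 24382)*(-4190 + l) = (49 - 24382)*(-4190 + 10285949/14266302) = -24333*(-59765519431/14266302) = 484758128104841/4755434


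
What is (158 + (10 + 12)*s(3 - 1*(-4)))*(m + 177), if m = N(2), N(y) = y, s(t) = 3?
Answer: 40096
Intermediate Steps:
m = 2
(158 + (10 + 12)*s(3 - 1*(-4)))*(m + 177) = (158 + (10 + 12)*3)*(2 + 177) = (158 + 22*3)*179 = (158 + 66)*179 = 224*179 = 40096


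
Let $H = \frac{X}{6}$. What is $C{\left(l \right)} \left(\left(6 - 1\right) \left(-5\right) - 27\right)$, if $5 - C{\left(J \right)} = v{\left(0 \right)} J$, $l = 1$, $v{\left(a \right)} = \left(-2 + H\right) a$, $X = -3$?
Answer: $-260$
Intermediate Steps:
$H = - \frac{1}{2}$ ($H = - \frac{3}{6} = \left(-3\right) \frac{1}{6} = - \frac{1}{2} \approx -0.5$)
$v{\left(a \right)} = - \frac{5 a}{2}$ ($v{\left(a \right)} = \left(-2 - \frac{1}{2}\right) a = - \frac{5 a}{2}$)
$C{\left(J \right)} = 5$ ($C{\left(J \right)} = 5 - \left(- \frac{5}{2}\right) 0 J = 5 - 0 J = 5 - 0 = 5 + 0 = 5$)
$C{\left(l \right)} \left(\left(6 - 1\right) \left(-5\right) - 27\right) = 5 \left(\left(6 - 1\right) \left(-5\right) - 27\right) = 5 \left(5 \left(-5\right) - 27\right) = 5 \left(-25 - 27\right) = 5 \left(-52\right) = -260$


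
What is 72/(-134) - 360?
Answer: -24156/67 ≈ -360.54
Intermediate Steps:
72/(-134) - 360 = -1/134*72 - 360 = -36/67 - 360 = -24156/67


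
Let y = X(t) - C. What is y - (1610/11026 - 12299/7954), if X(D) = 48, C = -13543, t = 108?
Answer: 596032214999/43850402 ≈ 13592.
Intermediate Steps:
y = 13591 (y = 48 - 1*(-13543) = 48 + 13543 = 13591)
y - (1610/11026 - 12299/7954) = 13591 - (1610/11026 - 12299/7954) = 13591 - (1610*(1/11026) - 12299*1/7954) = 13591 - (805/5513 - 12299/7954) = 13591 - 1*(-61401417/43850402) = 13591 + 61401417/43850402 = 596032214999/43850402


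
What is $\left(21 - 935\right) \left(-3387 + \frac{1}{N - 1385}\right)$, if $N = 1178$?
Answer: $\frac{640814540}{207} \approx 3.0957 \cdot 10^{6}$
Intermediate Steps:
$\left(21 - 935\right) \left(-3387 + \frac{1}{N - 1385}\right) = \left(21 - 935\right) \left(-3387 + \frac{1}{1178 - 1385}\right) = - 914 \left(-3387 + \frac{1}{-207}\right) = - 914 \left(-3387 - \frac{1}{207}\right) = \left(-914\right) \left(- \frac{701110}{207}\right) = \frac{640814540}{207}$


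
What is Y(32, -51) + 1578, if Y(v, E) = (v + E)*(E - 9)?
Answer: 2718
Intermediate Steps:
Y(v, E) = (-9 + E)*(E + v) (Y(v, E) = (E + v)*(-9 + E) = (-9 + E)*(E + v))
Y(32, -51) + 1578 = ((-51)**2 - 9*(-51) - 9*32 - 51*32) + 1578 = (2601 + 459 - 288 - 1632) + 1578 = 1140 + 1578 = 2718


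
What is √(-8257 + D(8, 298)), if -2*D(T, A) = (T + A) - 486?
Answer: I*√8167 ≈ 90.371*I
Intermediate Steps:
D(T, A) = 243 - A/2 - T/2 (D(T, A) = -((T + A) - 486)/2 = -((A + T) - 486)/2 = -(-486 + A + T)/2 = 243 - A/2 - T/2)
√(-8257 + D(8, 298)) = √(-8257 + (243 - ½*298 - ½*8)) = √(-8257 + (243 - 149 - 4)) = √(-8257 + 90) = √(-8167) = I*√8167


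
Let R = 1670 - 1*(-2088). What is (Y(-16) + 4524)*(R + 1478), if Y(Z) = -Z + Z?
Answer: 23687664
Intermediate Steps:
R = 3758 (R = 1670 + 2088 = 3758)
Y(Z) = 0
(Y(-16) + 4524)*(R + 1478) = (0 + 4524)*(3758 + 1478) = 4524*5236 = 23687664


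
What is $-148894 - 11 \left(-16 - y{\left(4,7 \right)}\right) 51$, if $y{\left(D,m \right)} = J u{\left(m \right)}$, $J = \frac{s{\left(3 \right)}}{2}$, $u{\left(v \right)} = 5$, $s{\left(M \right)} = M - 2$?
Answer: $- \frac{277031}{2} \approx -1.3852 \cdot 10^{5}$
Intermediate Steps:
$s{\left(M \right)} = -2 + M$
$J = \frac{1}{2}$ ($J = \frac{-2 + 3}{2} = 1 \cdot \frac{1}{2} = \frac{1}{2} \approx 0.5$)
$y{\left(D,m \right)} = \frac{5}{2}$ ($y{\left(D,m \right)} = \frac{1}{2} \cdot 5 = \frac{5}{2}$)
$-148894 - 11 \left(-16 - y{\left(4,7 \right)}\right) 51 = -148894 - 11 \left(-16 - \frac{5}{2}\right) 51 = -148894 - 11 \left(- \frac{37}{2}\right) 51 = -148894 - \left(- \frac{407}{2}\right) 51 = -148894 - - \frac{20757}{2} = -148894 + \frac{20757}{2} = - \frac{277031}{2}$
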